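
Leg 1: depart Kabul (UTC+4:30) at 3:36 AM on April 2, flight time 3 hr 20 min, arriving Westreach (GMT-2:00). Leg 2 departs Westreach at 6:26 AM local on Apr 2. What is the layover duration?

6 hours

Convert departure to UTC: 3:36 AM − 4:30 = 11:06 PM UTC on Apr 1.
Add 3 hours 20 minutes flight time → 2:26 AM UTC (Apr 2).
Westreach is UTC−2:00, so local arrival = 2:26 AM − 2:00 = 12:26 AM on Apr 2.
Layover = 6:26 AM − 12:26 AM = 6 hours.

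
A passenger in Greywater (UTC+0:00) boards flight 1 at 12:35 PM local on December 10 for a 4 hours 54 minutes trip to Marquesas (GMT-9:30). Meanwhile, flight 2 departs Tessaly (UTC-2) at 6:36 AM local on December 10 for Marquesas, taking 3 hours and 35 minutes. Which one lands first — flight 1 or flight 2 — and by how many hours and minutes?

Flight 1 departs at 12:35 PM UTC (Dec 10).
+4 hours and 54 minutes → arrive 5:29 PM UTC on Dec 10.
Flight 2 in UTC: 6:36 AM + 2:00 = 8:36 AM on Dec 10.
+3 hours 35 minutes → arrive 12:11 PM UTC on Dec 10.
Flight 2 lands earlier by 5 hours 18 minutes.

the second, by 5 hours 18 minutes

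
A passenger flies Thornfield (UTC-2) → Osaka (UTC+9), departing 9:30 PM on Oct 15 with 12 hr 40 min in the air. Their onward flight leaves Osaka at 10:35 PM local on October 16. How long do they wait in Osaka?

1 hour 25 minutes

Convert departure to UTC: 9:30 PM + 2:00 = 11:30 PM UTC on Oct 15.
Add 12 hours 40 minutes flight time → 12:10 PM UTC (Oct 16).
Osaka is UTC+9:00, so local arrival = 12:10 PM + 9:00 = 9:10 PM on Oct 16.
Layover = 10:35 PM − 9:10 PM = 1 hour 25 minutes.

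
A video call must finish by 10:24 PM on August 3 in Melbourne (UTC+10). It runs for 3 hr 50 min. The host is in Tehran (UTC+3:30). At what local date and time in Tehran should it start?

Target end time in UTC: 10:24 PM − 10:00 = 12:24 PM on Aug 3.
Subtract 3 hours 50 minutes → start 8:34 AM UTC on Aug 3.
Tehran is UTC+3:30: 8:34 AM + 3:30 = 12:04 PM on Aug 3.

12:04 PM on August 3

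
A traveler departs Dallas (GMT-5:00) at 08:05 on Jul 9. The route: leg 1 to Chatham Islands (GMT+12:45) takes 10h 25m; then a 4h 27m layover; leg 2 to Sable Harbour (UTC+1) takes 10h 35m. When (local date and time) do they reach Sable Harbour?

Convert departure to UTC: 08:05 + 5:00 = 13:05 UTC on Jul 9.
Add 10 hours and 25 minutes leg 1 → 23:30 UTC.
Add 4 hours 27 minutes layover in Chatham Islands → 03:57 UTC (Jul 10).
Add 10 hours 35 minutes leg 2 → 14:32 UTC.
Sable Harbour is UTC+1:00, so local arrival = 14:32 + 1:00 = 15:32 on Jul 10.

15:32 on July 10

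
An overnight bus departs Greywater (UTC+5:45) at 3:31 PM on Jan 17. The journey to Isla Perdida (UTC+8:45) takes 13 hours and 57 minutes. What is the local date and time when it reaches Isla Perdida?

Convert departure to UTC: 3:31 PM − 5:45 = 9:46 AM UTC on Jan 17.
Add 13 hours 57 minutes travel time → 11:43 PM UTC.
Isla Perdida is UTC+8:45, so local arrival = 11:43 PM + 8:45 = 8:28 AM on Jan 18.

8:28 AM on January 18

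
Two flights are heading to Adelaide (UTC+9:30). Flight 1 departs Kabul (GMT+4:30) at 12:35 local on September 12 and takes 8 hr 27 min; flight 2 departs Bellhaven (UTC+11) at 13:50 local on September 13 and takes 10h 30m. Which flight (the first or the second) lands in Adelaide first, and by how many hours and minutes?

the first, by 20 hours 48 minutes

Flight 1 in UTC: 12:35 − 4:30 = 08:05 on Sep 12.
+8 hours and 27 minutes → arrive 16:32 UTC on Sep 12.
Flight 2 in UTC: 13:50 − 11:00 = 02:50 on Sep 13.
+10 hours 30 minutes → arrive 13:20 UTC on Sep 13.
Flight 1 lands earlier by 20 hours 48 minutes.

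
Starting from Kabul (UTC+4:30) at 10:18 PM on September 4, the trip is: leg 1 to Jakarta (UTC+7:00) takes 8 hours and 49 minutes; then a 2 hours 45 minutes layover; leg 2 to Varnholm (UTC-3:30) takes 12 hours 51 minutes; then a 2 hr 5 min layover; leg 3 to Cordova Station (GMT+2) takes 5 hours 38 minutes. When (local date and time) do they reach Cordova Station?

3:56 AM on September 6

Convert departure to UTC: 10:18 PM − 4:30 = 5:48 PM UTC on Sep 4.
Add 8 hours and 49 minutes leg 1 → 2:37 AM UTC (Sep 5).
Add 2 hours and 45 minutes layover in Jakarta → 5:22 AM UTC.
Add 12 hours 51 minutes leg 2 → 6:13 PM UTC.
Add 2 hours 5 minutes layover in Varnholm → 8:18 PM UTC.
Add 5 hours and 38 minutes leg 3 → 1:56 AM UTC (Sep 6).
Cordova Station is UTC+2:00, so local arrival = 1:56 AM + 2:00 = 3:56 AM on Sep 6.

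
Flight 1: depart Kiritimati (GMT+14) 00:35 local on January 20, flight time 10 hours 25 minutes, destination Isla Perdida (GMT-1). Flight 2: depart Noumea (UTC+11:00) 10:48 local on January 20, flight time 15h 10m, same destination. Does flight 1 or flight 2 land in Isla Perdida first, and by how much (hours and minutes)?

the first, by 17 hours 58 minutes

Flight 1 in UTC: 00:35 − 14:00 = 10:35 on Jan 19.
+10 hours 25 minutes → arrive 21:00 UTC on Jan 19.
Flight 2 in UTC: 10:48 − 11:00 = 23:48 on Jan 19.
+15 hours and 10 minutes → arrive 14:58 UTC on Jan 20.
Flight 1 lands earlier by 17 hours 58 minutes.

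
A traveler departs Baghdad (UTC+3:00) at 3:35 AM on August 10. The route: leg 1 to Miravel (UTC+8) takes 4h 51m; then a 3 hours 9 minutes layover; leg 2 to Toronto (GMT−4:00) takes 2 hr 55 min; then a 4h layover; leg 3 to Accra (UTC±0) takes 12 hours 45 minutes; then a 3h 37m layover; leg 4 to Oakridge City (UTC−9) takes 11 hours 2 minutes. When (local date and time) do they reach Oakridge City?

Convert departure to UTC: 3:35 AM − 3:00 = 12:35 AM UTC on Aug 10.
Add 4 hours and 51 minutes leg 1 → 5:26 AM UTC.
Add 3 hours and 9 minutes layover in Miravel → 8:35 AM UTC.
Add 2 hours and 55 minutes leg 2 → 11:30 AM UTC.
Add 4 hours layover in Toronto → 3:30 PM UTC.
Add 12 hours and 45 minutes leg 3 → 4:15 AM UTC (Aug 11).
Add 3 hours and 37 minutes layover in Accra → 7:52 AM UTC.
Add 11 hours and 2 minutes leg 4 → 6:54 PM UTC.
Oakridge City is UTC−9:00, so local arrival = 6:54 PM − 9:00 = 9:54 AM on Aug 11.

9:54 AM on August 11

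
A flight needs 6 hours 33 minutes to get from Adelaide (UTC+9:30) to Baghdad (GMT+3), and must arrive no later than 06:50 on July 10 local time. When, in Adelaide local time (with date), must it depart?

06:47 on Jul 10

Target arrival in UTC: 06:50 − 3:00 = 03:50 on Jul 10.
Subtract 6 hours 33 minutes → departure 21:17 UTC on Jul 9.
Adelaide is UTC+9:30: 21:17 + 9:30 = 06:47 on Jul 10.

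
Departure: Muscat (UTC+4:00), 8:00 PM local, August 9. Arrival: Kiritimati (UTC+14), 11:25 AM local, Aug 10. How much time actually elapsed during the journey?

5 hours 25 minutes

Departure in UTC: 8:00 PM − 4:00 = 4:00 PM on Aug 9.
Arrival in UTC: 11:25 AM − 14:00 = 9:25 PM on Aug 9.
Elapsed = 9:25 PM − 4:00 PM = 5 hours 25 minutes.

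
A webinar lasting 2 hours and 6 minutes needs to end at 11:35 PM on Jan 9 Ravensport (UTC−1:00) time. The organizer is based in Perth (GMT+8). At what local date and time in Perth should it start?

Target end time in UTC: 11:35 PM + 1:00 = 12:35 AM on Jan 10.
Subtract 2 hours 6 minutes → start 10:29 PM UTC on Jan 9.
Perth is UTC+8:00: 10:29 PM + 8:00 = 6:29 AM on Jan 10.

6:29 AM on January 10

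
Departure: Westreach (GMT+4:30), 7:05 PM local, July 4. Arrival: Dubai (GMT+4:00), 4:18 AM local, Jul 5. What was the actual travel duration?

9 hours 43 minutes

Departure in UTC: 7:05 PM − 4:30 = 2:35 PM on Jul 4.
Arrival in UTC: 4:18 AM − 4:00 = 12:18 AM on Jul 5.
Elapsed = 12:18 AM − 2:35 PM (+1 day) = 9 hours 43 minutes.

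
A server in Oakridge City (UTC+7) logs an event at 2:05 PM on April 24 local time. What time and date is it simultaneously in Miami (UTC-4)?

In UTC: 2:05 PM − 7:00 = 7:05 AM on Apr 24.
Miami is UTC−4:00: 7:05 AM − 4:00 = 3:05 AM on Apr 24.

3:05 AM on April 24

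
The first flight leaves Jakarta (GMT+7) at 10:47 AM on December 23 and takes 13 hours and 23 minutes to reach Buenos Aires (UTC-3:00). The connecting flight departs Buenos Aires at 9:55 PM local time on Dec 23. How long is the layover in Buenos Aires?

Convert departure to UTC: 10:47 AM − 7:00 = 3:47 AM UTC on Dec 23.
Add 13 hours 23 minutes flight time → 5:10 PM UTC.
Buenos Aires is UTC−3:00, so local arrival = 5:10 PM − 3:00 = 2:10 PM on Dec 23.
Layover = 9:55 PM − 2:10 PM = 7 hours 45 minutes.

7 hours 45 minutes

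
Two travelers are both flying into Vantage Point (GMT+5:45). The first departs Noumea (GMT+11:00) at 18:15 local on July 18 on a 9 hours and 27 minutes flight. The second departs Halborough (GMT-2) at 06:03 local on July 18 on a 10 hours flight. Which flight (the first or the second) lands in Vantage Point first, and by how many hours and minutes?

Flight 1 in UTC: 18:15 − 11:00 = 07:15 on Jul 18.
+9 hours 27 minutes → arrive 16:42 UTC on Jul 18.
Flight 2 in UTC: 06:03 + 2:00 = 08:03 on Jul 18.
+10 hours → arrive 18:03 UTC on Jul 18.
Flight 1 lands earlier by 1 hour 21 minutes.

the first, by 1 hour 21 minutes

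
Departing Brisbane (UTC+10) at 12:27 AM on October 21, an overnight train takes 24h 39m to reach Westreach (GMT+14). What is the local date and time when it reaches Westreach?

Convert departure to UTC: 12:27 AM − 10:00 = 2:27 PM UTC on Oct 20.
Add 24 hours 39 minutes travel time → 3:06 PM UTC (Oct 21).
Westreach is UTC+14:00, so local arrival = 3:06 PM + 14:00 = 5:06 AM on Oct 22.

5:06 AM on October 22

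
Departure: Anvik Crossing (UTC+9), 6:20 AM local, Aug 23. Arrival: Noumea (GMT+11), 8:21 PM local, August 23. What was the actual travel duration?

12 hours 1 minute

Departure in UTC: 6:20 AM − 9:00 = 9:20 PM on Aug 22.
Arrival in UTC: 8:21 PM − 11:00 = 9:21 AM on Aug 23.
Elapsed = 9:21 AM − 9:20 PM (+1 day) = 12 hours 1 minute.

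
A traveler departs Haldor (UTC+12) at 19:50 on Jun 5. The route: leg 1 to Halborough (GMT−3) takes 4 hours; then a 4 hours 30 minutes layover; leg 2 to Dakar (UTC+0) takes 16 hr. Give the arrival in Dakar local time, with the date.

Convert departure to UTC: 19:50 − 12:00 = 07:50 UTC on Jun 5.
Add 4 hours leg 1 → 11:50 UTC.
Add 4 hours and 30 minutes layover in Halborough → 16:20 UTC.
Add 16 hours leg 2 → 08:20 UTC (Jun 6).
Dakar is UTC+0, so local arrival is the same: 08:20 on Jun 6.

08:20 on June 6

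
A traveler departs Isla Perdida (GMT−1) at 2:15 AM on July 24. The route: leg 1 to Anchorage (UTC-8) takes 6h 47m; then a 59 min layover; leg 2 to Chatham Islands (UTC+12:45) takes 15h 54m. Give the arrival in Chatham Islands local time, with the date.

Convert departure to UTC: 2:15 AM + 1:00 = 3:15 AM UTC on Jul 24.
Add 6 hours 47 minutes leg 1 → 10:02 AM UTC.
Add 59 minutes layover in Anchorage → 11:01 AM UTC.
Add 15 hours 54 minutes leg 2 → 2:55 AM UTC (Jul 25).
Chatham Islands is UTC+12:45, so local arrival = 2:55 AM + 12:45 = 3:40 PM on Jul 25.

3:40 PM on July 25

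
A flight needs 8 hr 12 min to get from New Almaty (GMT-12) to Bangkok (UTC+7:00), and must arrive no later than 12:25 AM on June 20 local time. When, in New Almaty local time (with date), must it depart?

9:13 PM on Jun 18

Target arrival in UTC: 12:25 AM − 7:00 = 5:25 PM on Jun 19.
Subtract 8 hours and 12 minutes → departure 9:13 AM UTC on Jun 19.
New Almaty is UTC−12:00: 9:13 AM − 12:00 = 9:13 PM on Jun 18.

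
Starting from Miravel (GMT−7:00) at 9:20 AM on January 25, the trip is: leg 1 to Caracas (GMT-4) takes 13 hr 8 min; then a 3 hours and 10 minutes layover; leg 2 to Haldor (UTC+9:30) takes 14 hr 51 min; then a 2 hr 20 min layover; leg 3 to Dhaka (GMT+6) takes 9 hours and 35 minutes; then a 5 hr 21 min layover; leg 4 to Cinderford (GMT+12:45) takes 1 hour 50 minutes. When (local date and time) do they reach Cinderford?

7:20 AM on January 28

Convert departure to UTC: 9:20 AM + 7:00 = 4:20 PM UTC on Jan 25.
Add 13 hours and 8 minutes leg 1 → 5:28 AM UTC (Jan 26).
Add 3 hours and 10 minutes layover in Caracas → 8:38 AM UTC.
Add 14 hours 51 minutes leg 2 → 11:29 PM UTC.
Add 2 hours and 20 minutes layover in Haldor → 1:49 AM UTC (Jan 27).
Add 9 hours and 35 minutes leg 3 → 11:24 AM UTC.
Add 5 hours 21 minutes layover in Dhaka → 4:45 PM UTC.
Add 1 hour and 50 minutes leg 4 → 6:35 PM UTC.
Cinderford is UTC+12:45, so local arrival = 6:35 PM + 12:45 = 7:20 AM on Jan 28.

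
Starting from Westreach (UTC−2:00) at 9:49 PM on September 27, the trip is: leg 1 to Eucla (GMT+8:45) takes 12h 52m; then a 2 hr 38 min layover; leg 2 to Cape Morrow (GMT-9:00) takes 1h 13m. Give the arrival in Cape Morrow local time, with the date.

7:32 AM on September 28

Convert departure to UTC: 9:49 PM + 2:00 = 11:49 PM UTC on Sep 27.
Add 12 hours and 52 minutes leg 1 → 12:41 PM UTC (Sep 28).
Add 2 hours and 38 minutes layover in Eucla → 3:19 PM UTC.
Add 1 hour 13 minutes leg 2 → 4:32 PM UTC.
Cape Morrow is UTC−9:00, so local arrival = 4:32 PM − 9:00 = 7:32 AM on Sep 28.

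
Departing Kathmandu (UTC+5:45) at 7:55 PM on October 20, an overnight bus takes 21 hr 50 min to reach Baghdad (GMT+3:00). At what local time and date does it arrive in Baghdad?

Baghdad is 2:45 behind Kathmandu.
After 21 hours 50 minutes it is 5:45 PM (Oct 21) in Kathmandu.
Shift by the zone difference: 5:45 PM − 2:45 = 3:00 PM on Oct 21 in Baghdad.

3:00 PM on October 21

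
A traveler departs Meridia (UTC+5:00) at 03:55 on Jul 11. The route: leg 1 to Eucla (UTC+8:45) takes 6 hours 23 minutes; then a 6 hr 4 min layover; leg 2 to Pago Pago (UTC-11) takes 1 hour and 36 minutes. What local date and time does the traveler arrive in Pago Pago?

01:58 on July 11

Convert departure to UTC: 03:55 − 5:00 = 22:55 UTC on Jul 10.
Add 6 hours and 23 minutes leg 1 → 05:18 UTC (Jul 11).
Add 6 hours 4 minutes layover in Eucla → 11:22 UTC.
Add 1 hour 36 minutes leg 2 → 12:58 UTC.
Pago Pago is UTC−11:00, so local arrival = 12:58 − 11:00 = 01:58 on Jul 11.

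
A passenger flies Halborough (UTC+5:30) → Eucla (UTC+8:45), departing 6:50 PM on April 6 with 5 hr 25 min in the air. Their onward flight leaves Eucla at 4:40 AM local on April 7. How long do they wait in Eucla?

1 hour 10 minutes

Convert departure to UTC: 6:50 PM − 5:30 = 1:20 PM UTC on Apr 6.
Add 5 hours 25 minutes flight time → 6:45 PM UTC.
Eucla is UTC+8:45, so local arrival = 6:45 PM + 8:45 = 3:30 AM on Apr 7.
Layover = 4:40 AM − 3:30 AM = 1 hour 10 minutes.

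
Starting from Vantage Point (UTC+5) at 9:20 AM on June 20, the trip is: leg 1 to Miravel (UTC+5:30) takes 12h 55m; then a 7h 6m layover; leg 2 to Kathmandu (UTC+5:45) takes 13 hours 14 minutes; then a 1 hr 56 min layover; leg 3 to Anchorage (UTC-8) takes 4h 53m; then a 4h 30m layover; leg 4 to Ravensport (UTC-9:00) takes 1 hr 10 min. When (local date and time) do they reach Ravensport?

Convert departure to UTC: 9:20 AM − 5:00 = 4:20 AM UTC on Jun 20.
Add 12 hours 55 minutes leg 1 → 5:15 PM UTC.
Add 7 hours and 6 minutes layover in Miravel → 12:21 AM UTC (Jun 21).
Add 13 hours and 14 minutes leg 2 → 1:35 PM UTC.
Add 1 hour and 56 minutes layover in Kathmandu → 3:31 PM UTC.
Add 4 hours and 53 minutes leg 3 → 8:24 PM UTC.
Add 4 hours 30 minutes layover in Anchorage → 12:54 AM UTC (Jun 22).
Add 1 hour 10 minutes leg 4 → 2:04 AM UTC.
Ravensport is UTC−9:00, so local arrival = 2:04 AM − 9:00 = 5:04 PM on Jun 21.

5:04 PM on Jun 21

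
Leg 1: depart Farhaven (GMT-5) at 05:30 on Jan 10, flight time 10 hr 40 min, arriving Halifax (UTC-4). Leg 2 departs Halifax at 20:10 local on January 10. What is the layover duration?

3 hours

Convert departure to UTC: 05:30 + 5:00 = 10:30 UTC on Jan 10.
Add 10 hours and 40 minutes flight time → 21:10 UTC.
Halifax is UTC−4:00, so local arrival = 21:10 − 4:00 = 17:10 on Jan 10.
Layover = 20:10 − 17:10 = 3 hours.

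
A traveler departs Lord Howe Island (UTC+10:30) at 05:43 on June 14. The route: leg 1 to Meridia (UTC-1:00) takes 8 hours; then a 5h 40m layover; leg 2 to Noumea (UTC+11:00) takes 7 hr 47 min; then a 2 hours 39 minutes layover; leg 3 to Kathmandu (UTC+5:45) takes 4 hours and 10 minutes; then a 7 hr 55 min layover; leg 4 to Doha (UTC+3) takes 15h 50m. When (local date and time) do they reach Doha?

02:14 on Jun 16

Convert departure to UTC: 05:43 − 10:30 = 19:13 UTC on Jun 13.
Add 8 hours leg 1 → 03:13 UTC (Jun 14).
Add 5 hours 40 minutes layover in Meridia → 08:53 UTC.
Add 7 hours 47 minutes leg 2 → 16:40 UTC.
Add 2 hours and 39 minutes layover in Noumea → 19:19 UTC.
Add 4 hours 10 minutes leg 3 → 23:29 UTC.
Add 7 hours 55 minutes layover in Kathmandu → 07:24 UTC (Jun 15).
Add 15 hours and 50 minutes leg 4 → 23:14 UTC.
Doha is UTC+3:00, so local arrival = 23:14 + 3:00 = 02:14 on Jun 16.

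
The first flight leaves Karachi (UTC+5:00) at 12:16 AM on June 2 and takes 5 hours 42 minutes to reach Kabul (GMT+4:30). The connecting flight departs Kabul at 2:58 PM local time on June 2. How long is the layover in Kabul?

9 hours 30 minutes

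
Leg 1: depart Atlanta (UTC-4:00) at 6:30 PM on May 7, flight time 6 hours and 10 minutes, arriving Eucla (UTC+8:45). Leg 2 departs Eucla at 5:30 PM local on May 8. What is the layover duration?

Convert departure to UTC: 6:30 PM + 4:00 = 10:30 PM UTC on May 7.
Add 6 hours and 10 minutes flight time → 4:40 AM UTC (May 8).
Eucla is UTC+8:45, so local arrival = 4:40 AM + 8:45 = 1:25 PM on May 8.
Layover = 5:30 PM − 1:25 PM = 4 hours 5 minutes.

4 hours 5 minutes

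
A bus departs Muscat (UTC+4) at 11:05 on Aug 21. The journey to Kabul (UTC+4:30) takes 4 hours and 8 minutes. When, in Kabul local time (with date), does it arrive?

Convert departure to UTC: 11:05 − 4:00 = 07:05 UTC on Aug 21.
Add 4 hours 8 minutes travel time → 11:13 UTC.
Kabul is UTC+4:30, so local arrival = 11:13 + 4:30 = 15:43 on Aug 21.

15:43 on August 21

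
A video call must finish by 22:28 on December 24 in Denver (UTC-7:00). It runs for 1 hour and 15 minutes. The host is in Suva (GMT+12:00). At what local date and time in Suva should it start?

16:13 on December 25

Target end time in UTC: 22:28 + 7:00 = 05:28 on Dec 25.
Subtract 1 hour 15 minutes → start 04:13 UTC on Dec 25.
Suva is UTC+12:00: 04:13 + 12:00 = 16:13 on Dec 25.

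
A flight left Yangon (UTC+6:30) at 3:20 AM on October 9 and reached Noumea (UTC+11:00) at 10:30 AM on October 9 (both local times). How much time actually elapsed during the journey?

Noumea is 4:30 ahead of Yangon.
Clock-face elapsed time (ignoring zones) is 7 hours 10 minutes.
Actual elapsed = 7 hours 10 minutes − 4:30 = 2 hours 40 minutes.

2 hours 40 minutes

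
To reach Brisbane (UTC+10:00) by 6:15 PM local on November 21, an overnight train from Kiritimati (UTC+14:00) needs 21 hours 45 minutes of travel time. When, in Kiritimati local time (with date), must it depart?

Target arrival in UTC: 6:15 PM − 10:00 = 8:15 AM on Nov 21.
Subtract 21 hours 45 minutes → departure 10:30 AM UTC on Nov 20.
Kiritimati is UTC+14:00: 10:30 AM + 14:00 = 12:30 AM on Nov 21.

12:30 AM on Nov 21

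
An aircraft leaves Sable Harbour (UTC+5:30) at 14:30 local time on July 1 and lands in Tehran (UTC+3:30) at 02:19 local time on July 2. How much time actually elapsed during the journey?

13 hours 49 minutes

Departure in UTC: 14:30 − 5:30 = 09:00 on Jul 1.
Arrival in UTC: 02:19 − 3:30 = 22:49 on Jul 1.
Elapsed = 22:49 − 09:00 = 13 hours 49 minutes.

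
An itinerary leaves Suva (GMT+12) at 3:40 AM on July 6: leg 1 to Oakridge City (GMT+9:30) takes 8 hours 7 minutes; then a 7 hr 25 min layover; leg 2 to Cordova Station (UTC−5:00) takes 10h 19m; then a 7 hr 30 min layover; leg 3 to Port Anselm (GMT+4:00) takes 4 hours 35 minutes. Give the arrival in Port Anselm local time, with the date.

9:36 AM on Jul 7

Convert departure to UTC: 3:40 AM − 12:00 = 3:40 PM UTC on Jul 5.
Add 8 hours and 7 minutes leg 1 → 11:47 PM UTC.
Add 7 hours 25 minutes layover in Oakridge City → 7:12 AM UTC (Jul 6).
Add 10 hours and 19 minutes leg 2 → 5:31 PM UTC.
Add 7 hours 30 minutes layover in Cordova Station → 1:01 AM UTC (Jul 7).
Add 4 hours 35 minutes leg 3 → 5:36 AM UTC.
Port Anselm is UTC+4:00, so local arrival = 5:36 AM + 4:00 = 9:36 AM on Jul 7.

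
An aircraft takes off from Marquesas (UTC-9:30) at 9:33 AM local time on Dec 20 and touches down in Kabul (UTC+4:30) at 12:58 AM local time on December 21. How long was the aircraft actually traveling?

1 hour 25 minutes

Kabul is 14:00 ahead of Marquesas.
Clock-face elapsed time (ignoring zones) is 15 hours 25 minutes.
Actual elapsed = 15 hours 25 minutes − 14:00 = 1 hour 25 minutes.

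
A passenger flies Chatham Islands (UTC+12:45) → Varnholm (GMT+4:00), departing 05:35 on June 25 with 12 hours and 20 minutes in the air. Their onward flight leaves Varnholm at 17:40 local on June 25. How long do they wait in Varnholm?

8 hours 30 minutes

Convert departure to UTC: 05:35 − 12:45 = 16:50 UTC on Jun 24.
Add 12 hours 20 minutes flight time → 05:10 UTC (Jun 25).
Varnholm is UTC+4:00, so local arrival = 05:10 + 4:00 = 09:10 on Jun 25.
Layover = 17:40 − 09:10 = 8 hours 30 minutes.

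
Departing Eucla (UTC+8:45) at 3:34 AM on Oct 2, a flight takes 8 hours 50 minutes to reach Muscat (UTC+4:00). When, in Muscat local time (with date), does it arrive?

Muscat is 4:45 behind Eucla.
After 8 hours 50 minutes it is 12:24 PM in Eucla.
Shift by the zone difference: 12:24 PM − 4:45 = 7:39 AM on Oct 2 in Muscat.

7:39 AM on Oct 2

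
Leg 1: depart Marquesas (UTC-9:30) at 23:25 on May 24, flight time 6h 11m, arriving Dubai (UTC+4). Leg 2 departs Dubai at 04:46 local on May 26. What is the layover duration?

9 hours 40 minutes

Convert departure to UTC: 23:25 + 9:30 = 08:55 UTC on May 25.
Add 6 hours and 11 minutes flight time → 15:06 UTC.
Dubai is UTC+4:00, so local arrival = 15:06 + 4:00 = 19:06 on May 25.
Layover = 04:46 − 19:06 (+1 day) = 9 hours 40 minutes.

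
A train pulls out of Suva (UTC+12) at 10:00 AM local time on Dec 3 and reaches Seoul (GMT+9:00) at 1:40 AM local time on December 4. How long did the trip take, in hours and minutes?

Seoul is 3:00 behind Suva.
Clock-face elapsed time (ignoring zones) is 15 hours 40 minutes.
Actual elapsed = 15 hours 40 minutes + 3:00 = 18 hours 40 minutes.

18 hours 40 minutes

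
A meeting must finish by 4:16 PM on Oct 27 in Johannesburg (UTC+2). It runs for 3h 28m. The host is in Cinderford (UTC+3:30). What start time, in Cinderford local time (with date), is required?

2:18 PM on October 27

Target end time in UTC: 4:16 PM − 2:00 = 2:16 PM on Oct 27.
Subtract 3 hours 28 minutes → start 10:48 AM UTC on Oct 27.
Cinderford is UTC+3:30: 10:48 AM + 3:30 = 2:18 PM on Oct 27.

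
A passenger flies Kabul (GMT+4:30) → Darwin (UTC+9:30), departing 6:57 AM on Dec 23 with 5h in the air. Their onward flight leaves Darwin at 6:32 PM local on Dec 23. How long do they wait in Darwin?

1 hour 35 minutes

Convert departure to UTC: 6:57 AM − 4:30 = 2:27 AM UTC on Dec 23.
Add 5 hours flight time → 7:27 AM UTC.
Darwin is UTC+9:30, so local arrival = 7:27 AM + 9:30 = 4:57 PM on Dec 23.
Layover = 6:32 PM − 4:57 PM = 1 hour 35 minutes.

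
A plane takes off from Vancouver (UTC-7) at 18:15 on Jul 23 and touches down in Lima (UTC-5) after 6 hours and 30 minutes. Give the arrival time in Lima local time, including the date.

02:45 on Jul 24

Lima is 2:00 ahead of Vancouver.
After 6 hours 30 minutes it is 00:45 (Jul 24) in Vancouver.
Shift by the zone difference: 00:45 + 2:00 = 02:45 on Jul 24 in Lima.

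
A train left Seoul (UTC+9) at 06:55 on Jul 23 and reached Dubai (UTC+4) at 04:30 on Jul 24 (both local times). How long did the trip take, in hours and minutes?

26 hours 35 minutes

Departure in UTC: 06:55 − 9:00 = 21:55 on Jul 22.
Arrival in UTC: 04:30 − 4:00 = 00:30 on Jul 24.
Elapsed = 00:30 − 21:55 (+2 days) = 26 hours 35 minutes.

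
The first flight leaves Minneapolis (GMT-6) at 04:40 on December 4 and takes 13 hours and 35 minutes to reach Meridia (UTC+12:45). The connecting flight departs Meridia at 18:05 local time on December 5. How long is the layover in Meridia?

5 hours 5 minutes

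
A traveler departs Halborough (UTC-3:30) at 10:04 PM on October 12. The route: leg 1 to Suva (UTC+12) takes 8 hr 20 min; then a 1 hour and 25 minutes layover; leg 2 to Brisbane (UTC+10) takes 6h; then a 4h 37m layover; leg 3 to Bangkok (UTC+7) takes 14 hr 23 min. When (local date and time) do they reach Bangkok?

7:19 PM on October 14

Convert departure to UTC: 10:04 PM + 3:30 = 1:34 AM UTC on Oct 13.
Add 8 hours and 20 minutes leg 1 → 9:54 AM UTC.
Add 1 hour 25 minutes layover in Suva → 11:19 AM UTC.
Add 6 hours leg 2 → 5:19 PM UTC.
Add 4 hours 37 minutes layover in Brisbane → 9:56 PM UTC.
Add 14 hours and 23 minutes leg 3 → 12:19 PM UTC (Oct 14).
Bangkok is UTC+7:00, so local arrival = 12:19 PM + 7:00 = 7:19 PM on Oct 14.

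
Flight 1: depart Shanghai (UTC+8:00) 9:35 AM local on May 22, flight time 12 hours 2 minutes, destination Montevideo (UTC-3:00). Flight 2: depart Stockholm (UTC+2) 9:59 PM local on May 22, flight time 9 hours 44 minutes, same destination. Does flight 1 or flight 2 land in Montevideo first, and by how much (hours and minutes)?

Flight 1 in UTC: 9:35 AM − 8:00 = 1:35 AM on May 22.
+12 hours and 2 minutes → arrive 1:37 PM UTC on May 22.
Flight 2 in UTC: 9:59 PM − 2:00 = 7:59 PM on May 22.
+9 hours and 44 minutes → arrive 5:43 AM UTC on May 23.
Flight 1 lands earlier by 16 hours 6 minutes.

the first, by 16 hours 6 minutes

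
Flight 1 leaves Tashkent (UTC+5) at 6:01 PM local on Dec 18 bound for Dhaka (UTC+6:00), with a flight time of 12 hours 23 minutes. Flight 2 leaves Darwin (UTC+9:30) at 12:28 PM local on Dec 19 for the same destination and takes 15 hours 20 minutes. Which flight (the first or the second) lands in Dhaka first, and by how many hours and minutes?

the first, by 16 hours 54 minutes

Flight 1 in UTC: 6:01 PM − 5:00 = 1:01 PM on Dec 18.
+12 hours 23 minutes → arrive 1:24 AM UTC on Dec 19.
Flight 2 in UTC: 12:28 PM − 9:30 = 2:58 AM on Dec 19.
+15 hours and 20 minutes → arrive 6:18 PM UTC on Dec 19.
Flight 1 lands earlier by 16 hours 54 minutes.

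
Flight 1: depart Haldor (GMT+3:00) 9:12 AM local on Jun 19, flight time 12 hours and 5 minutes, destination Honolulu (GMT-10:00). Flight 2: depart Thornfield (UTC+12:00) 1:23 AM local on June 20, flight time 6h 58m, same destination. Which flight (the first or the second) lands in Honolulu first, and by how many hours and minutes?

the first, by 2 hours 4 minutes

Flight 1 in UTC: 9:12 AM − 3:00 = 6:12 AM on Jun 19.
+12 hours 5 minutes → arrive 6:17 PM UTC on Jun 19.
Flight 2 in UTC: 1:23 AM − 12:00 = 1:23 PM on Jun 19.
+6 hours and 58 minutes → arrive 8:21 PM UTC on Jun 19.
Flight 1 lands earlier by 2 hours 4 minutes.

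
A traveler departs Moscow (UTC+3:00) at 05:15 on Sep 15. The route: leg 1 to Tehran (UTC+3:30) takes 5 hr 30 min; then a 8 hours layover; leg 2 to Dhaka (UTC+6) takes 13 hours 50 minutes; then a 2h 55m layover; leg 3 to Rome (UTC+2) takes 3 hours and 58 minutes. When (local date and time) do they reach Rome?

14:28 on September 16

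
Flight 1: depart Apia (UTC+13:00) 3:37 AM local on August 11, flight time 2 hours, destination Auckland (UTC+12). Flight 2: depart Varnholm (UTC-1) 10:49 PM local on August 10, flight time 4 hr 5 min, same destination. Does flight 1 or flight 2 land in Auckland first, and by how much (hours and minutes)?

the first, by 11 hours 17 minutes

Flight 1 in UTC: 3:37 AM − 13:00 = 2:37 PM on Aug 10.
+2 hours → arrive 4:37 PM UTC on Aug 10.
Flight 2 in UTC: 10:49 PM + 1:00 = 11:49 PM on Aug 10.
+4 hours 5 minutes → arrive 3:54 AM UTC on Aug 11.
Flight 1 lands earlier by 11 hours 17 minutes.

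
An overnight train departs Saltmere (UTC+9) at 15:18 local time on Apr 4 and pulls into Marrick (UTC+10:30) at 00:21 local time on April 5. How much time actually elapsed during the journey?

Departure in UTC: 15:18 − 9:00 = 06:18 on Apr 4.
Arrival in UTC: 00:21 − 10:30 = 13:51 on Apr 4.
Elapsed = 13:51 − 06:18 = 7 hours 33 minutes.

7 hours 33 minutes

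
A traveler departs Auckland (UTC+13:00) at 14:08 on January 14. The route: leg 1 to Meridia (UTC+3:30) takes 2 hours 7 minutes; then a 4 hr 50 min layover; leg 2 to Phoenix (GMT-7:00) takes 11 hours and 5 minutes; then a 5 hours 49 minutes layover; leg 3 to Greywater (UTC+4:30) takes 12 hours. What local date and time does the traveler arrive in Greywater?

17:29 on January 15

Convert departure to UTC: 14:08 − 13:00 = 01:08 UTC on Jan 14.
Add 2 hours 7 minutes leg 1 → 03:15 UTC.
Add 4 hours and 50 minutes layover in Meridia → 08:05 UTC.
Add 11 hours and 5 minutes leg 2 → 19:10 UTC.
Add 5 hours and 49 minutes layover in Phoenix → 00:59 UTC (Jan 15).
Add 12 hours leg 3 → 12:59 UTC.
Greywater is UTC+4:30, so local arrival = 12:59 + 4:30 = 17:29 on Jan 15.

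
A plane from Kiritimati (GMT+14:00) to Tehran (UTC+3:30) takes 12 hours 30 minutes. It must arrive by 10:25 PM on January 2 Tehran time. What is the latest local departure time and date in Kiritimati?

8:25 PM on Jan 2

Target arrival in UTC: 10:25 PM − 3:30 = 6:55 PM on Jan 2.
Subtract 12 hours 30 minutes → departure 6:25 AM UTC on Jan 2.
Kiritimati is UTC+14:00: 6:25 AM + 14:00 = 8:25 PM on Jan 2.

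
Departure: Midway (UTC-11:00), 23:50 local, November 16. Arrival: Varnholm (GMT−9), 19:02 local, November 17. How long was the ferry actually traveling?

17 hours 12 minutes

Departure in UTC: 23:50 + 11:00 = 10:50 on Nov 17.
Arrival in UTC: 19:02 + 9:00 = 04:02 on Nov 18.
Elapsed = 04:02 − 10:50 (+1 day) = 17 hours 12 minutes.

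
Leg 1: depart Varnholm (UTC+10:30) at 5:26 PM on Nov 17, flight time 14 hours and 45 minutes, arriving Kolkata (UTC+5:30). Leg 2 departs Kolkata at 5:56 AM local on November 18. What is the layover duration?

Convert departure to UTC: 5:26 PM − 10:30 = 6:56 AM UTC on Nov 17.
Add 14 hours 45 minutes flight time → 9:41 PM UTC.
Kolkata is UTC+5:30, so local arrival = 9:41 PM + 5:30 = 3:11 AM on Nov 18.
Layover = 5:56 AM − 3:11 AM = 2 hours 45 minutes.

2 hours 45 minutes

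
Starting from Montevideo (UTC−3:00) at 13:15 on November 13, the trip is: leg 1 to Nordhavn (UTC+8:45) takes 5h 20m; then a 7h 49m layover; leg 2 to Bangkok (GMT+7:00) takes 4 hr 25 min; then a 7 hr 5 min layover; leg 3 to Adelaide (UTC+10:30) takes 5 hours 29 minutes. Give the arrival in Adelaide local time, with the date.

08:53 on November 15

Convert departure to UTC: 13:15 + 3:00 = 16:15 UTC on Nov 13.
Add 5 hours and 20 minutes leg 1 → 21:35 UTC.
Add 7 hours 49 minutes layover in Nordhavn → 05:24 UTC (Nov 14).
Add 4 hours 25 minutes leg 2 → 09:49 UTC.
Add 7 hours 5 minutes layover in Bangkok → 16:54 UTC.
Add 5 hours and 29 minutes leg 3 → 22:23 UTC.
Adelaide is UTC+10:30, so local arrival = 22:23 + 10:30 = 08:53 on Nov 15.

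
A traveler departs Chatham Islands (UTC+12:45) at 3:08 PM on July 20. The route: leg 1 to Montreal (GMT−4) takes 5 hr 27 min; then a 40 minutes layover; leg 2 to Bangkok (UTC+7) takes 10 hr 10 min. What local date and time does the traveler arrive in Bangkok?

Convert departure to UTC: 3:08 PM − 12:45 = 2:23 AM UTC on Jul 20.
Add 5 hours and 27 minutes leg 1 → 7:50 AM UTC.
Add 40 minutes layover in Montreal → 8:30 AM UTC.
Add 10 hours and 10 minutes leg 2 → 6:40 PM UTC.
Bangkok is UTC+7:00, so local arrival = 6:40 PM + 7:00 = 1:40 AM on Jul 21.

1:40 AM on July 21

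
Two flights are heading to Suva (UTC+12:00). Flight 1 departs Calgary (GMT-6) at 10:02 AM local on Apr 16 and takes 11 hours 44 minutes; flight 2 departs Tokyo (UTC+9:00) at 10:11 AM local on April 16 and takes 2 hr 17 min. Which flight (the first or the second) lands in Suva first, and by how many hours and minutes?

the second, by 24 hours 18 minutes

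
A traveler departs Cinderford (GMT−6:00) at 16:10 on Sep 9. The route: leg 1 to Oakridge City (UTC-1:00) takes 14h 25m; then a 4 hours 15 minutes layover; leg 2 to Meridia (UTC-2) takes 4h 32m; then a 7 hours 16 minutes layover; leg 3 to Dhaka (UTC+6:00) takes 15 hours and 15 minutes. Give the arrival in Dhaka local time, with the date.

01:53 on Sep 12

Convert departure to UTC: 16:10 + 6:00 = 22:10 UTC on Sep 9.
Add 14 hours and 25 minutes leg 1 → 12:35 UTC (Sep 10).
Add 4 hours 15 minutes layover in Oakridge City → 16:50 UTC.
Add 4 hours 32 minutes leg 2 → 21:22 UTC.
Add 7 hours 16 minutes layover in Meridia → 04:38 UTC (Sep 11).
Add 15 hours 15 minutes leg 3 → 19:53 UTC.
Dhaka is UTC+6:00, so local arrival = 19:53 + 6:00 = 01:53 on Sep 12.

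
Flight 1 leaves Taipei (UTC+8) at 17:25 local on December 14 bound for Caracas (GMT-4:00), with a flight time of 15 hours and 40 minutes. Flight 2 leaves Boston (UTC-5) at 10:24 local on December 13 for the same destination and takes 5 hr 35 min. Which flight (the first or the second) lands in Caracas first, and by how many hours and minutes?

the second, by 28 hours 6 minutes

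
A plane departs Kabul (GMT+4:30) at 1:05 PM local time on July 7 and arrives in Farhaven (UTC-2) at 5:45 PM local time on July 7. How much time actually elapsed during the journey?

Departure in UTC: 1:05 PM − 4:30 = 8:35 AM on Jul 7.
Arrival in UTC: 5:45 PM + 2:00 = 7:45 PM on Jul 7.
Elapsed = 7:45 PM − 8:35 AM = 11 hours 10 minutes.

11 hours 10 minutes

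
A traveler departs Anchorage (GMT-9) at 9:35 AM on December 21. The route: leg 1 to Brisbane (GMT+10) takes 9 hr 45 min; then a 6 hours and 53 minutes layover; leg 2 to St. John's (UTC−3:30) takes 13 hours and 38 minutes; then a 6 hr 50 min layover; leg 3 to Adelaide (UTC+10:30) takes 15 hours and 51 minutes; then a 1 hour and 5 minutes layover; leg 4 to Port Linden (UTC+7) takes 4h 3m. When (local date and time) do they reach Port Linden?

11:40 AM on December 24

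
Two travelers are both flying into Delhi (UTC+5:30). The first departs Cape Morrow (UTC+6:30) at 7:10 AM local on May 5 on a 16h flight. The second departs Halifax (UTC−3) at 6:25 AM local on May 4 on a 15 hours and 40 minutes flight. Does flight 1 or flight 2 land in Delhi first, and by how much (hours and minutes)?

the second, by 15 hours 35 minutes

Flight 1 in UTC: 7:10 AM − 6:30 = 12:40 AM on May 5.
+16 hours → arrive 4:40 PM UTC on May 5.
Flight 2 in UTC: 6:25 AM + 3:00 = 9:25 AM on May 4.
+15 hours 40 minutes → arrive 1:05 AM UTC on May 5.
Flight 2 lands earlier by 15 hours 35 minutes.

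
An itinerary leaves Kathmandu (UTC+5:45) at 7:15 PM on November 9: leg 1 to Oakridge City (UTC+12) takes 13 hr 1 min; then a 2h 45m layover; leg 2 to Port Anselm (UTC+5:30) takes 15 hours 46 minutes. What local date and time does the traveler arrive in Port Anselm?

2:32 AM on November 11

Convert departure to UTC: 7:15 PM − 5:45 = 1:30 PM UTC on Nov 9.
Add 13 hours and 1 minute leg 1 → 2:31 AM UTC (Nov 10).
Add 2 hours and 45 minutes layover in Oakridge City → 5:16 AM UTC.
Add 15 hours 46 minutes leg 2 → 9:02 PM UTC.
Port Anselm is UTC+5:30, so local arrival = 9:02 PM + 5:30 = 2:32 AM on Nov 11.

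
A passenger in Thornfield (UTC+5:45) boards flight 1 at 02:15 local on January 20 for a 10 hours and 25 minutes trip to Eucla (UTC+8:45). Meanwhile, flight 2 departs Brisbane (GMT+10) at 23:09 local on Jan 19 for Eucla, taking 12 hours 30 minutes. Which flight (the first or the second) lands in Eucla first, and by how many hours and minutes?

Flight 1 in UTC: 02:15 − 5:45 = 20:30 on Jan 19.
+10 hours and 25 minutes → arrive 06:55 UTC on Jan 20.
Flight 2 in UTC: 23:09 − 10:00 = 13:09 on Jan 19.
+12 hours and 30 minutes → arrive 01:39 UTC on Jan 20.
Flight 2 lands earlier by 5 hours 16 minutes.

the second, by 5 hours 16 minutes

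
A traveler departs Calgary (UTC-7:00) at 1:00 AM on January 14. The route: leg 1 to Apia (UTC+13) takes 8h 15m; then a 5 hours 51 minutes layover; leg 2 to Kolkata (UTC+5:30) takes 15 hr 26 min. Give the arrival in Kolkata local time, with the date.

7:02 PM on Jan 15

Convert departure to UTC: 1:00 AM + 7:00 = 8:00 AM UTC on Jan 14.
Add 8 hours and 15 minutes leg 1 → 4:15 PM UTC.
Add 5 hours 51 minutes layover in Apia → 10:06 PM UTC.
Add 15 hours and 26 minutes leg 2 → 1:32 PM UTC (Jan 15).
Kolkata is UTC+5:30, so local arrival = 1:32 PM + 5:30 = 7:02 PM on Jan 15.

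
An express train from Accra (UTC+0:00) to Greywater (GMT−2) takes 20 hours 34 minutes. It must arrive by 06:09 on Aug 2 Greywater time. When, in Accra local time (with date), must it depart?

11:35 on Aug 1

Target arrival in UTC: 06:09 + 2:00 = 08:09 on Aug 2.
Subtract 20 hours and 34 minutes → departure 11:35 UTC on Aug 1.
Accra is UTC+0, so departure is 11:35 on Aug 1.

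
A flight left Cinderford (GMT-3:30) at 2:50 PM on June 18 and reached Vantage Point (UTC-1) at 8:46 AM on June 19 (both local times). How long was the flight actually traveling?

15 hours 26 minutes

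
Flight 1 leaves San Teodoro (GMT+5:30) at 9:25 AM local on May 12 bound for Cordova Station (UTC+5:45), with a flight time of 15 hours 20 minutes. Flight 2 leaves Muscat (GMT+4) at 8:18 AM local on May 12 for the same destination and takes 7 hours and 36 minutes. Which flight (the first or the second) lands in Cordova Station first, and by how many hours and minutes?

the second, by 7 hours 21 minutes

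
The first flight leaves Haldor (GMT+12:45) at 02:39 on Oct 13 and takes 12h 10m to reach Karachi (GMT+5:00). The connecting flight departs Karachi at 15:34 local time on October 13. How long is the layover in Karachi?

Convert departure to UTC: 02:39 − 12:45 = 13:54 UTC on Oct 12.
Add 12 hours 10 minutes flight time → 02:04 UTC (Oct 13).
Karachi is UTC+5:00, so local arrival = 02:04 + 5:00 = 07:04 on Oct 13.
Layover = 15:34 − 07:04 = 8 hours 30 minutes.

8 hours 30 minutes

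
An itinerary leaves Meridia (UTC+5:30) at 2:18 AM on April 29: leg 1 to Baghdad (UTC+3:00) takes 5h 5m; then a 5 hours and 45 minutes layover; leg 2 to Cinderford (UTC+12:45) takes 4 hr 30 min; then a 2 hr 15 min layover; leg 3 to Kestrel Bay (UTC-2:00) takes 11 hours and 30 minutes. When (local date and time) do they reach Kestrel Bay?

Convert departure to UTC: 2:18 AM − 5:30 = 8:48 PM UTC on Apr 28.
Add 5 hours and 5 minutes leg 1 → 1:53 AM UTC (Apr 29).
Add 5 hours and 45 minutes layover in Baghdad → 7:38 AM UTC.
Add 4 hours 30 minutes leg 2 → 12:08 PM UTC.
Add 2 hours 15 minutes layover in Cinderford → 2:23 PM UTC.
Add 11 hours 30 minutes leg 3 → 1:53 AM UTC (Apr 30).
Kestrel Bay is UTC−2:00, so local arrival = 1:53 AM − 2:00 = 11:53 PM on Apr 29.

11:53 PM on April 29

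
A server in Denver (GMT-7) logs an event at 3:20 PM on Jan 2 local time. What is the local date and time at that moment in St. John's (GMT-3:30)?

In UTC: 3:20 PM + 7:00 = 10:20 PM on Jan 2.
St. John's is UTC−3:30: 10:20 PM − 3:30 = 6:50 PM on Jan 2.

6:50 PM on January 2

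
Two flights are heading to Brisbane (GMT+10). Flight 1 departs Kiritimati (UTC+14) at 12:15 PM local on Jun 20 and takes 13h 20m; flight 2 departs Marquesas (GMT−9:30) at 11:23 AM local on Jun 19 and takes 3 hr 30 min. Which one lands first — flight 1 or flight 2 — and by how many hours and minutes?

the second, by 11 hours 12 minutes

Flight 1 in UTC: 12:15 PM − 14:00 = 10:15 PM on Jun 19.
+13 hours 20 minutes → arrive 11:35 AM UTC on Jun 20.
Flight 2 in UTC: 11:23 AM + 9:30 = 8:53 PM on Jun 19.
+3 hours and 30 minutes → arrive 12:23 AM UTC on Jun 20.
Flight 2 lands earlier by 11 hours 12 minutes.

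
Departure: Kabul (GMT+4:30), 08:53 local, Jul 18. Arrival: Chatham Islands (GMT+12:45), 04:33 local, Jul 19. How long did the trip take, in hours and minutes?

Departure in UTC: 08:53 − 4:30 = 04:23 on Jul 18.
Arrival in UTC: 04:33 − 12:45 = 15:48 on Jul 18.
Elapsed = 15:48 − 04:23 = 11 hours 25 minutes.

11 hours 25 minutes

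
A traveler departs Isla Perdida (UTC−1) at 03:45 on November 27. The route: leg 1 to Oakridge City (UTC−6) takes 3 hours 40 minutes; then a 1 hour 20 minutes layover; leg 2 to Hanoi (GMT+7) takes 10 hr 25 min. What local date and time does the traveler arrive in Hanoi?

Convert departure to UTC: 03:45 + 1:00 = 04:45 UTC on Nov 27.
Add 3 hours 40 minutes leg 1 → 08:25 UTC.
Add 1 hour and 20 minutes layover in Oakridge City → 09:45 UTC.
Add 10 hours 25 minutes leg 2 → 20:10 UTC.
Hanoi is UTC+7:00, so local arrival = 20:10 + 7:00 = 03:10 on Nov 28.

03:10 on November 28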